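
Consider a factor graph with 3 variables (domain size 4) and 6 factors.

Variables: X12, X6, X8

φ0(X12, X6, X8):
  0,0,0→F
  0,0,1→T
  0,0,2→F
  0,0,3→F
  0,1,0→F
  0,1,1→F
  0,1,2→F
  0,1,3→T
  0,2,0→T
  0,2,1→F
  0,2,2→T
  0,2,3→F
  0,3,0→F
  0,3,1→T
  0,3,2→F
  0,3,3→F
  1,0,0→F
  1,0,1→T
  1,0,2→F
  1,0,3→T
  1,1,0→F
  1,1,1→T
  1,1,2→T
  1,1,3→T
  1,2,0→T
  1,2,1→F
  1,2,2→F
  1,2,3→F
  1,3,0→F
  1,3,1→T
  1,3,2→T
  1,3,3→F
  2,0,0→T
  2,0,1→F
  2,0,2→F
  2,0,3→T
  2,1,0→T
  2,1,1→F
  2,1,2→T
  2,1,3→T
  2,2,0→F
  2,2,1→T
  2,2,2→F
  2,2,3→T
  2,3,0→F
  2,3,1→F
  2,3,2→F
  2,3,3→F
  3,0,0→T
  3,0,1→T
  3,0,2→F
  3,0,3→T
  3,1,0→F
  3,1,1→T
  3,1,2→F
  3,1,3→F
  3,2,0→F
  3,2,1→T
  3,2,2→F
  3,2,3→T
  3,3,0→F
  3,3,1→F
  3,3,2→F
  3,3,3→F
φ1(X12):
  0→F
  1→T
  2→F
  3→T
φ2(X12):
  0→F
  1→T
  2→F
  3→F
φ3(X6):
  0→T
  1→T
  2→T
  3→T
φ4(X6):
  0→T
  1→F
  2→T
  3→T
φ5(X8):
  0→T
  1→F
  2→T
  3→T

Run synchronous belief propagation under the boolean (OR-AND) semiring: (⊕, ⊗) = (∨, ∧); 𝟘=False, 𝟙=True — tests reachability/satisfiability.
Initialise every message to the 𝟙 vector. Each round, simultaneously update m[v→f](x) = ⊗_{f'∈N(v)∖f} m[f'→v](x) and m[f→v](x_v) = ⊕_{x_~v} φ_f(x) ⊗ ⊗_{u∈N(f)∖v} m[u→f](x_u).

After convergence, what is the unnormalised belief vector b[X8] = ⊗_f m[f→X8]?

init: all messages = 𝟙 over 4 values
r1 m[φ0→X12] = [T, T, T, T]
r1 m[φ0→X6] = [T, T, T, T]
r1 m[φ0→X8] = [T, T, T, T]
r1 m[φ1→X12] = [F, T, F, T]
r1 m[φ2→X12] = [F, T, F, F]
r1 m[φ3→X6] = [T, T, T, T]
r1 m[φ4→X6] = [T, F, T, T]
r1 m[φ5→X8] = [T, F, T, T]
r1 m[X12→φ0] = [T, T, T, T]
r1 m[X12→φ1] = [T, T, T, T]
r1 m[X12→φ2] = [T, T, T, T]
r1 m[X6→φ0] = [T, T, T, T]
r1 m[X6→φ3] = [T, T, T, T]
r1 m[X6→φ4] = [T, T, T, T]
r1 m[X8→φ0] = [T, T, T, T]
r1 m[X8→φ5] = [T, T, T, T]
r2 m[φ0→X12] = [T, T, T, T]
r2 m[φ0→X6] = [T, T, T, T]
r2 m[φ0→X8] = [T, T, T, T]
r2 m[φ1→X12] = [F, T, F, T]
r2 m[φ2→X12] = [F, T, F, F]
r2 m[φ3→X6] = [T, T, T, T]
r2 m[φ4→X6] = [T, F, T, T]
r2 m[φ5→X8] = [T, F, T, T]
r2 m[X12→φ0] = [F, T, F, F]
r2 m[X12→φ1] = [F, T, F, F]
r2 m[X12→φ2] = [F, T, F, T]
r2 m[X6→φ0] = [T, F, T, T]
r2 m[X6→φ3] = [T, F, T, T]
r2 m[X6→φ4] = [T, T, T, T]
r2 m[X8→φ0] = [T, F, T, T]
r2 m[X8→φ5] = [T, T, T, T]
r3 m[φ0→X12] = [T, T, T, T]
r3 m[φ0→X6] = [T, T, T, T]
r3 m[φ0→X8] = [T, T, T, T]
r3 m[φ1→X12] = [F, T, F, T]
r3 m[φ2→X12] = [F, T, F, F]
r3 m[φ3→X6] = [T, T, T, T]
r3 m[φ4→X6] = [T, F, T, T]
r3 m[φ5→X8] = [T, F, T, T]
r3 m[X12→φ0] = [F, T, F, F]
r3 m[X12→φ1] = [F, T, F, F]
r3 m[X12→φ2] = [F, T, F, T]
r3 m[X6→φ0] = [T, F, T, T]
r3 m[X6→φ3] = [T, F, T, T]
r3 m[X6→φ4] = [T, T, T, T]
r3 m[X8→φ0] = [T, F, T, T]
r3 m[X8→φ5] = [T, T, T, T]
fixed point reached at round 3
b[X8] = ⊗ incoming = [T, F, T, T]

b[X8] = [T, F, T, T]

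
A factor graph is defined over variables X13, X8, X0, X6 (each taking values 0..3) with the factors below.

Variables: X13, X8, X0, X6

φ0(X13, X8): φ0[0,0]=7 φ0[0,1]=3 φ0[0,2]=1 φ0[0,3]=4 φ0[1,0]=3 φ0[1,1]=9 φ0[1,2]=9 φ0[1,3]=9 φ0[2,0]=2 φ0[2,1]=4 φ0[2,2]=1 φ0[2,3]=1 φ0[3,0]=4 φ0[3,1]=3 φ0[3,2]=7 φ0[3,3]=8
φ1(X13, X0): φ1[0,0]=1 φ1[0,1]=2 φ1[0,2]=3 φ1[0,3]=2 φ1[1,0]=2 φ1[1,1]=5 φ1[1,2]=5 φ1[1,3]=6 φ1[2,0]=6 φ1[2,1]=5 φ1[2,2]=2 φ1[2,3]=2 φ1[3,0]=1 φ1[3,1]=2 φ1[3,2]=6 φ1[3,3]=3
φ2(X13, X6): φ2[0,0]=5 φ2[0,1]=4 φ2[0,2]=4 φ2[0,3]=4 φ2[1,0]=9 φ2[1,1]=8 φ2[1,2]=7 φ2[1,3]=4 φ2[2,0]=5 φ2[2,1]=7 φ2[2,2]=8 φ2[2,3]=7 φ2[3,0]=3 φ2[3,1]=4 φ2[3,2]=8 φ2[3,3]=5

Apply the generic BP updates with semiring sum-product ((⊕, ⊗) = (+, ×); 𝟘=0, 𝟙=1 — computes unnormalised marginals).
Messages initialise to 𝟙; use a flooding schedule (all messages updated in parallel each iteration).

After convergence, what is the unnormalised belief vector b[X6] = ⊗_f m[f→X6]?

b[X6] = [6852, 6696, 7332, 4800]

init: all messages = 𝟙 over 4 values
r1 m[φ0→X13] = [15, 30, 8, 22]
r1 m[φ0→X8] = [16, 19, 18, 22]
r1 m[φ1→X13] = [8, 18, 15, 12]
r1 m[φ1→X0] = [10, 14, 16, 13]
r1 m[φ2→X13] = [17, 28, 27, 20]
r1 m[φ2→X6] = [22, 23, 27, 20]
r1 m[X13→φ0] = [1, 1, 1, 1]
r1 m[X13→φ1] = [1, 1, 1, 1]
r1 m[X13→φ2] = [1, 1, 1, 1]
r1 m[X8→φ0] = [1, 1, 1, 1]
r1 m[X0→φ1] = [1, 1, 1, 1]
r1 m[X6→φ2] = [1, 1, 1, 1]
r2 m[φ0→X13] = [15, 30, 8, 22]
r2 m[φ0→X8] = [16, 19, 18, 22]
r2 m[φ1→X13] = [8, 18, 15, 12]
r2 m[φ1→X0] = [10, 14, 16, 13]
r2 m[φ2→X13] = [17, 28, 27, 20]
r2 m[φ2→X6] = [22, 23, 27, 20]
r2 m[X13→φ0] = [136, 504, 405, 240]
r2 m[X13→φ1] = [255, 840, 216, 440]
r2 m[X13→φ2] = [120, 540, 120, 264]
r2 m[X8→φ0] = [1, 1, 1, 1]
r2 m[X0→φ1] = [1, 1, 1, 1]
r2 m[X6→φ2] = [1, 1, 1, 1]
r3 m[φ0→X13] = [15, 30, 8, 22]
r3 m[φ0→X8] = [4234, 7284, 6757, 7405]
r3 m[φ1→X13] = [8, 18, 15, 12]
r3 m[φ1→X0] = [3671, 6670, 8037, 7302]
r3 m[φ2→X13] = [17, 28, 27, 20]
r3 m[φ2→X6] = [6852, 6696, 7332, 4800]
r3 m[X13→φ0] = [136, 504, 405, 240]
r3 m[X13→φ1] = [255, 840, 216, 440]
r3 m[X13→φ2] = [120, 540, 120, 264]
r3 m[X8→φ0] = [1, 1, 1, 1]
r3 m[X0→φ1] = [1, 1, 1, 1]
r3 m[X6→φ2] = [1, 1, 1, 1]
r4 m[φ0→X13] = [15, 30, 8, 22]
r4 m[φ0→X8] = [4234, 7284, 6757, 7405]
r4 m[φ1→X13] = [8, 18, 15, 12]
r4 m[φ1→X0] = [3671, 6670, 8037, 7302]
r4 m[φ2→X13] = [17, 28, 27, 20]
r4 m[φ2→X6] = [6852, 6696, 7332, 4800]
r4 m[X13→φ0] = [136, 504, 405, 240]
r4 m[X13→φ1] = [255, 840, 216, 440]
r4 m[X13→φ2] = [120, 540, 120, 264]
r4 m[X8→φ0] = [1, 1, 1, 1]
r4 m[X0→φ1] = [1, 1, 1, 1]
r4 m[X6→φ2] = [1, 1, 1, 1]
fixed point reached at round 4
b[X6] = ⊗ incoming = [6852, 6696, 7332, 4800]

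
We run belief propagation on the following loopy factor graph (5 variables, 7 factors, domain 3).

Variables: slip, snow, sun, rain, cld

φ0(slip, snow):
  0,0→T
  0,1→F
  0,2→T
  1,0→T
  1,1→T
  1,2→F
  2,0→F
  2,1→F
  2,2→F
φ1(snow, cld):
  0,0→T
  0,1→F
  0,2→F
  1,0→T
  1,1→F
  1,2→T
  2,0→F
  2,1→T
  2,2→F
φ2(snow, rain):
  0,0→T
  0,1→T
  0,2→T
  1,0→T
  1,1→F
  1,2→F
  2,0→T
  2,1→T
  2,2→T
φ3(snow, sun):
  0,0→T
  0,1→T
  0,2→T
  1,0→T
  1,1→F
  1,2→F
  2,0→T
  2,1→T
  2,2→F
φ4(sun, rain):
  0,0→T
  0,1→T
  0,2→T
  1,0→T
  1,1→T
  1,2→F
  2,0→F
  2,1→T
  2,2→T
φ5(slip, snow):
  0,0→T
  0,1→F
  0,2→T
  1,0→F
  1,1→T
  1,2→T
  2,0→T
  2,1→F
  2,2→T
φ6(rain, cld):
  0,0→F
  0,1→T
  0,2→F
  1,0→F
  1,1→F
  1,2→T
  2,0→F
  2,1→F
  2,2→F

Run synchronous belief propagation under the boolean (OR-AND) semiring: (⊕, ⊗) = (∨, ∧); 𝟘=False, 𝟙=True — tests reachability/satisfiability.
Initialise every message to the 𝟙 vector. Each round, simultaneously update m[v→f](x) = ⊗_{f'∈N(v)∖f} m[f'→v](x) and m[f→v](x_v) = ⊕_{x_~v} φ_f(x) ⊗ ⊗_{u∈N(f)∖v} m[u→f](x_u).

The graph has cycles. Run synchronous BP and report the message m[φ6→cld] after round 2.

message @ round 2 = [F, T, T]

init: all messages = 𝟙 over 3 values
r1 m[φ0→slip] = [T, T, F]
r1 m[φ0→snow] = [T, T, T]
r1 m[φ1→snow] = [T, T, T]
r1 m[φ1→cld] = [T, T, T]
r1 m[φ2→snow] = [T, T, T]
r1 m[φ2→rain] = [T, T, T]
r1 m[φ3→snow] = [T, T, T]
r1 m[φ3→sun] = [T, T, T]
r1 m[φ4→sun] = [T, T, T]
r1 m[φ4→rain] = [T, T, T]
r1 m[φ5→slip] = [T, T, T]
r1 m[φ5→snow] = [T, T, T]
r1 m[φ6→rain] = [T, T, F]
r1 m[φ6→cld] = [F, T, T]
r1 m[slip→φ0] = [T, T, T]
r1 m[slip→φ5] = [T, T, T]
r1 m[snow→φ0] = [T, T, T]
r1 m[snow→φ1] = [T, T, T]
r1 m[snow→φ2] = [T, T, T]
r1 m[snow→φ3] = [T, T, T]
r1 m[snow→φ5] = [T, T, T]
r1 m[sun→φ3] = [T, T, T]
r1 m[sun→φ4] = [T, T, T]
r1 m[rain→φ2] = [T, T, T]
r1 m[rain→φ4] = [T, T, T]
r1 m[rain→φ6] = [T, T, T]
r1 m[cld→φ1] = [T, T, T]
r1 m[cld→φ6] = [T, T, T]
r2 m[φ0→slip] = [T, T, F]
r2 m[φ0→snow] = [T, T, T]
r2 m[φ1→snow] = [T, T, T]
r2 m[φ1→cld] = [T, T, T]
r2 m[φ2→snow] = [T, T, T]
r2 m[φ2→rain] = [T, T, T]
r2 m[φ3→snow] = [T, T, T]
r2 m[φ3→sun] = [T, T, T]
r2 m[φ4→sun] = [T, T, T]
r2 m[φ4→rain] = [T, T, T]
r2 m[φ5→slip] = [T, T, T]
r2 m[φ5→snow] = [T, T, T]
r2 m[φ6→rain] = [T, T, F]
r2 m[φ6→cld] = [F, T, T]
r2 m[slip→φ0] = [T, T, T]
r2 m[slip→φ5] = [T, T, F]
r2 m[snow→φ0] = [T, T, T]
r2 m[snow→φ1] = [T, T, T]
r2 m[snow→φ2] = [T, T, T]
r2 m[snow→φ3] = [T, T, T]
r2 m[snow→φ5] = [T, T, T]
r2 m[sun→φ3] = [T, T, T]
r2 m[sun→φ4] = [T, T, T]
r2 m[rain→φ2] = [T, T, F]
r2 m[rain→φ4] = [T, T, F]
r2 m[rain→φ6] = [T, T, T]
r2 m[cld→φ1] = [F, T, T]
r2 m[cld→φ6] = [T, T, T]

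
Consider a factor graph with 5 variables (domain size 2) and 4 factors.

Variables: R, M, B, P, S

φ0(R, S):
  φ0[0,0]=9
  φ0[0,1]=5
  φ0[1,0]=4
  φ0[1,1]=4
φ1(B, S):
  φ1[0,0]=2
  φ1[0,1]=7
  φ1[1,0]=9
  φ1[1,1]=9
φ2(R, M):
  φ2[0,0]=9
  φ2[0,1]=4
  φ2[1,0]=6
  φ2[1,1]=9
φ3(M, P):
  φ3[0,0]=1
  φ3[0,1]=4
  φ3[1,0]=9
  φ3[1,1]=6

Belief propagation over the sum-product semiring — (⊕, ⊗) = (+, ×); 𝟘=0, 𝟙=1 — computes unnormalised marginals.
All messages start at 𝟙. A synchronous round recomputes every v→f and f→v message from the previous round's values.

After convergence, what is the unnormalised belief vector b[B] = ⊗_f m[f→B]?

init: all messages = 𝟙 over 2 values
r1 m[φ0→R] = [14, 8]
r1 m[φ0→S] = [13, 9]
r1 m[φ1→B] = [9, 18]
r1 m[φ1→S] = [11, 16]
r1 m[φ2→R] = [13, 15]
r1 m[φ2→M] = [15, 13]
r1 m[φ3→M] = [5, 15]
r1 m[φ3→P] = [10, 10]
r1 m[R→φ0] = [1, 1]
r1 m[R→φ2] = [1, 1]
r1 m[M→φ2] = [1, 1]
r1 m[M→φ3] = [1, 1]
r1 m[B→φ1] = [1, 1]
r1 m[P→φ3] = [1, 1]
r1 m[S→φ0] = [1, 1]
r1 m[S→φ1] = [1, 1]
r2 m[φ0→R] = [14, 8]
r2 m[φ0→S] = [13, 9]
r2 m[φ1→B] = [9, 18]
r2 m[φ1→S] = [11, 16]
r2 m[φ2→R] = [13, 15]
r2 m[φ2→M] = [15, 13]
r2 m[φ3→M] = [5, 15]
r2 m[φ3→P] = [10, 10]
r2 m[R→φ0] = [13, 15]
r2 m[R→φ2] = [14, 8]
r2 m[M→φ2] = [5, 15]
r2 m[M→φ3] = [15, 13]
r2 m[B→φ1] = [1, 1]
r2 m[P→φ3] = [1, 1]
r2 m[S→φ0] = [11, 16]
r2 m[S→φ1] = [13, 9]
r3 m[φ0→R] = [179, 108]
r3 m[φ0→S] = [177, 125]
r3 m[φ1→B] = [89, 198]
r3 m[φ1→S] = [11, 16]
r3 m[φ2→R] = [105, 165]
r3 m[φ2→M] = [174, 128]
r3 m[φ3→M] = [5, 15]
r3 m[φ3→P] = [132, 138]
r3 m[R→φ0] = [13, 15]
r3 m[R→φ2] = [14, 8]
r3 m[M→φ2] = [5, 15]
r3 m[M→φ3] = [15, 13]
r3 m[B→φ1] = [1, 1]
r3 m[P→φ3] = [1, 1]
r3 m[S→φ0] = [11, 16]
r3 m[S→φ1] = [13, 9]
r4 m[φ0→R] = [179, 108]
r4 m[φ0→S] = [177, 125]
r4 m[φ1→B] = [89, 198]
r4 m[φ1→S] = [11, 16]
r4 m[φ2→R] = [105, 165]
r4 m[φ2→M] = [174, 128]
r4 m[φ3→M] = [5, 15]
r4 m[φ3→P] = [132, 138]
r4 m[R→φ0] = [105, 165]
r4 m[R→φ2] = [179, 108]
r4 m[M→φ2] = [5, 15]
r4 m[M→φ3] = [174, 128]
r4 m[B→φ1] = [1, 1]
r4 m[P→φ3] = [1, 1]
r4 m[S→φ0] = [11, 16]
r4 m[S→φ1] = [177, 125]
r5 m[φ0→R] = [179, 108]
r5 m[φ0→S] = [1605, 1185]
r5 m[φ1→B] = [1229, 2718]
r5 m[φ1→S] = [11, 16]
r5 m[φ2→R] = [105, 165]
r5 m[φ2→M] = [2259, 1688]
r5 m[φ3→M] = [5, 15]
r5 m[φ3→P] = [1326, 1464]
r5 m[R→φ0] = [105, 165]
r5 m[R→φ2] = [179, 108]
r5 m[M→φ2] = [5, 15]
r5 m[M→φ3] = [174, 128]
r5 m[B→φ1] = [1, 1]
r5 m[P→φ3] = [1, 1]
r5 m[S→φ0] = [11, 16]
r5 m[S→φ1] = [177, 125]
r6 m[φ0→R] = [179, 108]
r6 m[φ0→S] = [1605, 1185]
r6 m[φ1→B] = [1229, 2718]
r6 m[φ1→S] = [11, 16]
r6 m[φ2→R] = [105, 165]
r6 m[φ2→M] = [2259, 1688]
r6 m[φ3→M] = [5, 15]
r6 m[φ3→P] = [1326, 1464]
r6 m[R→φ0] = [105, 165]
r6 m[R→φ2] = [179, 108]
r6 m[M→φ2] = [5, 15]
r6 m[M→φ3] = [2259, 1688]
r6 m[B→φ1] = [1, 1]
r6 m[P→φ3] = [1, 1]
r6 m[S→φ0] = [11, 16]
r6 m[S→φ1] = [1605, 1185]
r7 m[φ0→R] = [179, 108]
r7 m[φ0→S] = [1605, 1185]
r7 m[φ1→B] = [11505, 25110]
r7 m[φ1→S] = [11, 16]
r7 m[φ2→R] = [105, 165]
r7 m[φ2→M] = [2259, 1688]
r7 m[φ3→M] = [5, 15]
r7 m[φ3→P] = [17451, 19164]
r7 m[R→φ0] = [105, 165]
r7 m[R→φ2] = [179, 108]
r7 m[M→φ2] = [5, 15]
r7 m[M→φ3] = [2259, 1688]
r7 m[B→φ1] = [1, 1]
r7 m[P→φ3] = [1, 1]
r7 m[S→φ0] = [11, 16]
r7 m[S→φ1] = [1605, 1185]
r8 m[φ0→R] = [179, 108]
r8 m[φ0→S] = [1605, 1185]
r8 m[φ1→B] = [11505, 25110]
r8 m[φ1→S] = [11, 16]
r8 m[φ2→R] = [105, 165]
r8 m[φ2→M] = [2259, 1688]
r8 m[φ3→M] = [5, 15]
r8 m[φ3→P] = [17451, 19164]
r8 m[R→φ0] = [105, 165]
r8 m[R→φ2] = [179, 108]
r8 m[M→φ2] = [5, 15]
r8 m[M→φ3] = [2259, 1688]
r8 m[B→φ1] = [1, 1]
r8 m[P→φ3] = [1, 1]
r8 m[S→φ0] = [11, 16]
r8 m[S→φ1] = [1605, 1185]
fixed point reached at round 8
b[B] = ⊗ incoming = [11505, 25110]

b[B] = [11505, 25110]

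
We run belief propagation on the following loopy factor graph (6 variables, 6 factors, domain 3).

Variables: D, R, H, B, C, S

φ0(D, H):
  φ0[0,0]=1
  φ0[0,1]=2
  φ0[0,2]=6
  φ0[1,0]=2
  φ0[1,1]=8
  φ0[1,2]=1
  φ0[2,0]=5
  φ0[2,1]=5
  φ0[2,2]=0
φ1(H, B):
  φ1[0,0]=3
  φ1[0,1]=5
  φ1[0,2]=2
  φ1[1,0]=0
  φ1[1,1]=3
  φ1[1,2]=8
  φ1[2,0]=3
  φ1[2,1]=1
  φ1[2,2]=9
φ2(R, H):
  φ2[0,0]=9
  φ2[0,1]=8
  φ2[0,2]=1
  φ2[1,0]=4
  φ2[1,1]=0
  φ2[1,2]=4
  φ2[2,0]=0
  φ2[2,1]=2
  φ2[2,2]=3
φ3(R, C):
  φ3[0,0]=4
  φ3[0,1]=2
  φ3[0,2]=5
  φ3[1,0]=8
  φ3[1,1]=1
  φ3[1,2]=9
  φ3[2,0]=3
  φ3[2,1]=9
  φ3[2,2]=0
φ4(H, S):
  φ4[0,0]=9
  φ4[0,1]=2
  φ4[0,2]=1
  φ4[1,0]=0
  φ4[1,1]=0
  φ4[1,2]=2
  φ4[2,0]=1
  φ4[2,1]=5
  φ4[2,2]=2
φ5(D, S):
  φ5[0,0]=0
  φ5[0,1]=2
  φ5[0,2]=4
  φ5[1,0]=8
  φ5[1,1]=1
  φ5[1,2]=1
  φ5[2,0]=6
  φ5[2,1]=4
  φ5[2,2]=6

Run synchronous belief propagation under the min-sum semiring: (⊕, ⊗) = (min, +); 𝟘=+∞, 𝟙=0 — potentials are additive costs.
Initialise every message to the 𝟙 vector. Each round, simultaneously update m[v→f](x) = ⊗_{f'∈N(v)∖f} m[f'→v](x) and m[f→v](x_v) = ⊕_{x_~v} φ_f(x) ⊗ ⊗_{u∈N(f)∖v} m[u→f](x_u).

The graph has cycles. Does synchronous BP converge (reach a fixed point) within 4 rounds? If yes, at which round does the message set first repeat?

NOT CONVERGED within 4 rounds

init: all messages = 𝟙 over 3 values
r1 m[φ0→D] = [1, 1, 0]
r1 m[φ0→H] = [1, 2, 0]
r1 m[φ1→H] = [2, 0, 1]
r1 m[φ1→B] = [0, 1, 2]
r1 m[φ2→R] = [1, 0, 0]
r1 m[φ2→H] = [0, 0, 1]
r1 m[φ3→R] = [2, 1, 0]
r1 m[φ3→C] = [3, 1, 0]
r1 m[φ4→H] = [1, 0, 1]
r1 m[φ4→S] = [0, 0, 1]
r1 m[φ5→D] = [0, 1, 4]
r1 m[φ5→S] = [0, 1, 1]
r1 m[D→φ0] = [0, 0, 0]
r1 m[D→φ5] = [0, 0, 0]
r1 m[R→φ2] = [0, 0, 0]
r1 m[R→φ3] = [0, 0, 0]
r1 m[H→φ0] = [0, 0, 0]
r1 m[H→φ1] = [0, 0, 0]
r1 m[H→φ2] = [0, 0, 0]
r1 m[H→φ4] = [0, 0, 0]
r1 m[B→φ1] = [0, 0, 0]
r1 m[C→φ3] = [0, 0, 0]
r1 m[S→φ4] = [0, 0, 0]
r1 m[S→φ5] = [0, 0, 0]
r2 m[φ0→D] = [1, 1, 0]
r2 m[φ0→H] = [1, 2, 0]
r2 m[φ1→H] = [2, 0, 1]
r2 m[φ1→B] = [0, 1, 2]
r2 m[φ2→R] = [1, 0, 0]
r2 m[φ2→H] = [0, 0, 1]
r2 m[φ3→R] = [2, 1, 0]
r2 m[φ3→C] = [3, 1, 0]
r2 m[φ4→H] = [1, 0, 1]
r2 m[φ4→S] = [0, 0, 1]
r2 m[φ5→D] = [0, 1, 4]
r2 m[φ5→S] = [0, 1, 1]
r2 m[D→φ0] = [0, 1, 4]
r2 m[D→φ5] = [1, 1, 0]
r2 m[R→φ2] = [2, 1, 0]
r2 m[R→φ3] = [1, 0, 0]
r2 m[H→φ0] = [3, 0, 3]
r2 m[H→φ1] = [2, 2, 2]
r2 m[H→φ2] = [4, 2, 2]
r2 m[H→φ4] = [3, 2, 2]
r2 m[B→φ1] = [0, 0, 0]
r2 m[C→φ3] = [0, 0, 0]
r2 m[S→φ4] = [0, 1, 1]
r2 m[S→φ5] = [0, 0, 1]
r3 m[φ0→D] = [2, 4, 3]
r3 m[φ0→H] = [1, 2, 2]
r3 m[φ1→H] = [2, 0, 1]
r3 m[φ1→B] = [2, 3, 4]
r3 m[φ2→R] = [3, 2, 4]
r3 m[φ2→H] = [0, 1, 3]
r3 m[φ3→R] = [2, 1, 0]
r3 m[φ3→C] = [3, 1, 0]
r3 m[φ4→H] = [2, 0, 1]
r3 m[φ4→S] = [2, 2, 4]
r3 m[φ5→D] = [0, 1, 4]
r3 m[φ5→S] = [1, 2, 2]
r3 m[D→φ0] = [0, 1, 4]
r3 m[D→φ5] = [1, 1, 0]
r3 m[R→φ2] = [2, 1, 0]
r3 m[R→φ3] = [1, 0, 0]
r3 m[H→φ0] = [3, 0, 3]
r3 m[H→φ1] = [2, 2, 2]
r3 m[H→φ2] = [4, 2, 2]
r3 m[H→φ4] = [3, 2, 2]
r3 m[B→φ1] = [0, 0, 0]
r3 m[C→φ3] = [0, 0, 0]
r3 m[S→φ4] = [0, 1, 1]
r3 m[S→φ5] = [0, 0, 1]
r4 m[φ0→D] = [2, 4, 3]
r4 m[φ0→H] = [1, 2, 2]
r4 m[φ1→H] = [2, 0, 1]
r4 m[φ1→B] = [2, 3, 4]
r4 m[φ2→R] = [3, 2, 4]
r4 m[φ2→H] = [0, 1, 3]
r4 m[φ3→R] = [2, 1, 0]
r4 m[φ3→C] = [3, 1, 0]
r4 m[φ4→H] = [2, 0, 1]
r4 m[φ4→S] = [2, 2, 4]
r4 m[φ5→D] = [0, 1, 4]
r4 m[φ5→S] = [1, 2, 2]
r4 m[D→φ0] = [0, 1, 4]
r4 m[D→φ5] = [2, 4, 3]
r4 m[R→φ2] = [2, 1, 0]
r4 m[R→φ3] = [3, 2, 4]
r4 m[H→φ0] = [4, 1, 5]
r4 m[H→φ1] = [3, 3, 6]
r4 m[H→φ2] = [5, 2, 4]
r4 m[H→φ4] = [3, 3, 6]
r4 m[B→φ1] = [0, 0, 0]
r4 m[C→φ3] = [0, 0, 0]
r4 m[S→φ4] = [1, 2, 2]
r4 m[S→φ5] = [2, 2, 4]
no fixed point within 4 rounds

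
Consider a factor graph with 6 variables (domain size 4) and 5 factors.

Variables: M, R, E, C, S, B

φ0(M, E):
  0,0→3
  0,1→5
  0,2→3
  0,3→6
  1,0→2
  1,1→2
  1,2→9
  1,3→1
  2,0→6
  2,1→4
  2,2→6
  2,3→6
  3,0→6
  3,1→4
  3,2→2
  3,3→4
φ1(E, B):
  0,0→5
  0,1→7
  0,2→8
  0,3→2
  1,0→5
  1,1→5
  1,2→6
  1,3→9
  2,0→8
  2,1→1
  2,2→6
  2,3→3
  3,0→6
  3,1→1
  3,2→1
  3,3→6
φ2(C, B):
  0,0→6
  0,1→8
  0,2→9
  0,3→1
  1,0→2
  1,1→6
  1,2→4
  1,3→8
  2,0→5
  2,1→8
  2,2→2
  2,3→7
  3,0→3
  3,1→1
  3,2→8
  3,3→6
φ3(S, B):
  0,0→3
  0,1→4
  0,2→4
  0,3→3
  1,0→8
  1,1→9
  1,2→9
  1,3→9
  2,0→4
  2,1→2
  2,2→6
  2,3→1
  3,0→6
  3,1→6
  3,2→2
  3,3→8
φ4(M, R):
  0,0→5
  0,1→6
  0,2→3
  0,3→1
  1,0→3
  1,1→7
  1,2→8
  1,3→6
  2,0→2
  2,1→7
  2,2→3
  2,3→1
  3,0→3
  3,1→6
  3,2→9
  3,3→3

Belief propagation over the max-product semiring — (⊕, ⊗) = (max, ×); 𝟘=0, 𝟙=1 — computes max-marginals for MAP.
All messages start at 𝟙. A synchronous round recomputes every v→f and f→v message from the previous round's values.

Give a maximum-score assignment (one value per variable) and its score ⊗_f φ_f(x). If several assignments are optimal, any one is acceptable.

assignment: (M=1, R=2, E=2, C=0, S=1, B=2); score = 34992

init: all messages = 𝟙 over 4 values
r1 m[φ0→M] = [6, 9, 6, 6]
r1 m[φ0→E] = [6, 5, 9, 6]
r1 m[φ1→E] = [8, 9, 8, 6]
r1 m[φ1→B] = [8, 7, 8, 9]
r1 m[φ2→C] = [9, 8, 8, 8]
r1 m[φ2→B] = [6, 8, 9, 8]
r1 m[φ3→S] = [4, 9, 6, 8]
r1 m[φ3→B] = [8, 9, 9, 9]
r1 m[φ4→M] = [6, 8, 7, 9]
r1 m[φ4→R] = [5, 7, 9, 6]
r1 m[M→φ0] = [1, 1, 1, 1]
r1 m[M→φ4] = [1, 1, 1, 1]
r1 m[R→φ4] = [1, 1, 1, 1]
r1 m[E→φ0] = [1, 1, 1, 1]
r1 m[E→φ1] = [1, 1, 1, 1]
r1 m[C→φ2] = [1, 1, 1, 1]
r1 m[S→φ3] = [1, 1, 1, 1]
r1 m[B→φ1] = [1, 1, 1, 1]
r1 m[B→φ2] = [1, 1, 1, 1]
r1 m[B→φ3] = [1, 1, 1, 1]
r2 m[φ0→M] = [6, 9, 6, 6]
r2 m[φ0→E] = [6, 5, 9, 6]
r2 m[φ1→E] = [8, 9, 8, 6]
r2 m[φ1→B] = [8, 7, 8, 9]
r2 m[φ2→C] = [9, 8, 8, 8]
r2 m[φ2→B] = [6, 8, 9, 8]
r2 m[φ3→S] = [4, 9, 6, 8]
r2 m[φ3→B] = [8, 9, 9, 9]
r2 m[φ4→M] = [6, 8, 7, 9]
r2 m[φ4→R] = [5, 7, 9, 6]
r2 m[M→φ0] = [6, 8, 7, 9]
r2 m[M→φ4] = [6, 9, 6, 6]
r2 m[R→φ4] = [1, 1, 1, 1]
r2 m[E→φ0] = [8, 9, 8, 6]
r2 m[E→φ1] = [6, 5, 9, 6]
r2 m[C→φ2] = [1, 1, 1, 1]
r2 m[S→φ3] = [1, 1, 1, 1]
r2 m[B→φ1] = [48, 72, 81, 72]
r2 m[B→φ2] = [64, 63, 72, 81]
r2 m[B→φ3] = [48, 56, 72, 72]
r3 m[φ0→M] = [45, 72, 48, 48]
r3 m[φ0→E] = [54, 36, 72, 42]
r3 m[φ1→E] = [648, 648, 486, 432]
r3 m[φ1→B] = [72, 42, 54, 45]
r3 m[φ2→C] = [648, 648, 567, 576]
r3 m[φ2→B] = [6, 8, 9, 8]
r3 m[φ3→S] = [288, 648, 432, 576]
r3 m[φ3→B] = [8, 9, 9, 9]
r3 m[φ4→M] = [6, 8, 7, 9]
r3 m[φ4→R] = [30, 63, 72, 54]
r3 m[M→φ0] = [6, 8, 7, 9]
r3 m[M→φ4] = [6, 9, 6, 6]
r3 m[R→φ4] = [1, 1, 1, 1]
r3 m[E→φ0] = [8, 9, 8, 6]
r3 m[E→φ1] = [6, 5, 9, 6]
r3 m[C→φ2] = [1, 1, 1, 1]
r3 m[S→φ3] = [1, 1, 1, 1]
r3 m[B→φ1] = [48, 72, 81, 72]
r3 m[B→φ2] = [64, 63, 72, 81]
r3 m[B→φ3] = [48, 56, 72, 72]
r4 m[φ0→M] = [45, 72, 48, 48]
r4 m[φ0→E] = [54, 36, 72, 42]
r4 m[φ1→E] = [648, 648, 486, 432]
r4 m[φ1→B] = [72, 42, 54, 45]
r4 m[φ2→C] = [648, 648, 567, 576]
r4 m[φ2→B] = [6, 8, 9, 8]
r4 m[φ3→S] = [288, 648, 432, 576]
r4 m[φ3→B] = [8, 9, 9, 9]
r4 m[φ4→M] = [6, 8, 7, 9]
r4 m[φ4→R] = [30, 63, 72, 54]
r4 m[M→φ0] = [6, 8, 7, 9]
r4 m[M→φ4] = [45, 72, 48, 48]
r4 m[R→φ4] = [1, 1, 1, 1]
r4 m[E→φ0] = [648, 648, 486, 432]
r4 m[E→φ1] = [54, 36, 72, 42]
r4 m[C→φ2] = [1, 1, 1, 1]
r4 m[S→φ3] = [1, 1, 1, 1]
r4 m[B→φ1] = [48, 72, 81, 72]
r4 m[B→φ2] = [576, 378, 486, 405]
r4 m[B→φ3] = [432, 336, 486, 360]
r5 m[φ0→M] = [3240, 4374, 3888, 3888]
r5 m[φ0→E] = [54, 36, 72, 42]
r5 m[φ1→E] = [648, 648, 486, 432]
r5 m[φ1→B] = [576, 378, 432, 324]
r5 m[φ2→C] = [4374, 3240, 3024, 3888]
r5 m[φ2→B] = [6, 8, 9, 8]
r5 m[φ3→S] = [1944, 4374, 2916, 2880]
r5 m[φ3→B] = [8, 9, 9, 9]
r5 m[φ4→M] = [6, 8, 7, 9]
r5 m[φ4→R] = [225, 504, 576, 432]
r5 m[M→φ0] = [6, 8, 7, 9]
r5 m[M→φ4] = [45, 72, 48, 48]
r5 m[R→φ4] = [1, 1, 1, 1]
r5 m[E→φ0] = [648, 648, 486, 432]
r5 m[E→φ1] = [54, 36, 72, 42]
r5 m[C→φ2] = [1, 1, 1, 1]
r5 m[S→φ3] = [1, 1, 1, 1]
r5 m[B→φ1] = [48, 72, 81, 72]
r5 m[B→φ2] = [576, 378, 486, 405]
r5 m[B→φ3] = [432, 336, 486, 360]
r6 m[φ0→M] = [3240, 4374, 3888, 3888]
r6 m[φ0→E] = [54, 36, 72, 42]
r6 m[φ1→E] = [648, 648, 486, 432]
r6 m[φ1→B] = [576, 378, 432, 324]
r6 m[φ2→C] = [4374, 3240, 3024, 3888]
r6 m[φ2→B] = [6, 8, 9, 8]
r6 m[φ3→S] = [1944, 4374, 2916, 2880]
r6 m[φ3→B] = [8, 9, 9, 9]
r6 m[φ4→M] = [6, 8, 7, 9]
r6 m[φ4→R] = [225, 504, 576, 432]
r6 m[M→φ0] = [6, 8, 7, 9]
r6 m[M→φ4] = [3240, 4374, 3888, 3888]
r6 m[R→φ4] = [1, 1, 1, 1]
r6 m[E→φ0] = [648, 648, 486, 432]
r6 m[E→φ1] = [54, 36, 72, 42]
r6 m[C→φ2] = [1, 1, 1, 1]
r6 m[S→φ3] = [1, 1, 1, 1]
r6 m[B→φ1] = [48, 72, 81, 72]
r6 m[B→φ2] = [4608, 3402, 3888, 2916]
r6 m[B→φ3] = [3456, 3024, 3888, 2592]
r7 m[φ0→M] = [3240, 4374, 3888, 3888]
r7 m[φ0→E] = [54, 36, 72, 42]
r7 m[φ1→E] = [648, 648, 486, 432]
r7 m[φ1→B] = [576, 378, 432, 324]
r7 m[φ2→C] = [34992, 23328, 27216, 31104]
r7 m[φ2→B] = [6, 8, 9, 8]
r7 m[φ3→S] = [15552, 34992, 23328, 20736]
r7 m[φ3→B] = [8, 9, 9, 9]
r7 m[φ4→M] = [6, 8, 7, 9]
r7 m[φ4→R] = [16200, 30618, 34992, 26244]
r7 m[M→φ0] = [6, 8, 7, 9]
r7 m[M→φ4] = [3240, 4374, 3888, 3888]
r7 m[R→φ4] = [1, 1, 1, 1]
r7 m[E→φ0] = [648, 648, 486, 432]
r7 m[E→φ1] = [54, 36, 72, 42]
r7 m[C→φ2] = [1, 1, 1, 1]
r7 m[S→φ3] = [1, 1, 1, 1]
r7 m[B→φ1] = [48, 72, 81, 72]
r7 m[B→φ2] = [4608, 3402, 3888, 2916]
r7 m[B→φ3] = [3456, 3024, 3888, 2592]
r8 m[φ0→M] = [3240, 4374, 3888, 3888]
r8 m[φ0→E] = [54, 36, 72, 42]
r8 m[φ1→E] = [648, 648, 486, 432]
r8 m[φ1→B] = [576, 378, 432, 324]
r8 m[φ2→C] = [34992, 23328, 27216, 31104]
r8 m[φ2→B] = [6, 8, 9, 8]
r8 m[φ3→S] = [15552, 34992, 23328, 20736]
r8 m[φ3→B] = [8, 9, 9, 9]
r8 m[φ4→M] = [6, 8, 7, 9]
r8 m[φ4→R] = [16200, 30618, 34992, 26244]
r8 m[M→φ0] = [6, 8, 7, 9]
r8 m[M→φ4] = [3240, 4374, 3888, 3888]
r8 m[R→φ4] = [1, 1, 1, 1]
r8 m[E→φ0] = [648, 648, 486, 432]
r8 m[E→φ1] = [54, 36, 72, 42]
r8 m[C→φ2] = [1, 1, 1, 1]
r8 m[S→φ3] = [1, 1, 1, 1]
r8 m[B→φ1] = [48, 72, 81, 72]
r8 m[B→φ2] = [4608, 3402, 3888, 2916]
r8 m[B→φ3] = [3456, 3024, 3888, 2592]
fixed point reached at round 8
traceback from M: (M=1, R=2, E=2, C=0, S=1, B=2), score=34992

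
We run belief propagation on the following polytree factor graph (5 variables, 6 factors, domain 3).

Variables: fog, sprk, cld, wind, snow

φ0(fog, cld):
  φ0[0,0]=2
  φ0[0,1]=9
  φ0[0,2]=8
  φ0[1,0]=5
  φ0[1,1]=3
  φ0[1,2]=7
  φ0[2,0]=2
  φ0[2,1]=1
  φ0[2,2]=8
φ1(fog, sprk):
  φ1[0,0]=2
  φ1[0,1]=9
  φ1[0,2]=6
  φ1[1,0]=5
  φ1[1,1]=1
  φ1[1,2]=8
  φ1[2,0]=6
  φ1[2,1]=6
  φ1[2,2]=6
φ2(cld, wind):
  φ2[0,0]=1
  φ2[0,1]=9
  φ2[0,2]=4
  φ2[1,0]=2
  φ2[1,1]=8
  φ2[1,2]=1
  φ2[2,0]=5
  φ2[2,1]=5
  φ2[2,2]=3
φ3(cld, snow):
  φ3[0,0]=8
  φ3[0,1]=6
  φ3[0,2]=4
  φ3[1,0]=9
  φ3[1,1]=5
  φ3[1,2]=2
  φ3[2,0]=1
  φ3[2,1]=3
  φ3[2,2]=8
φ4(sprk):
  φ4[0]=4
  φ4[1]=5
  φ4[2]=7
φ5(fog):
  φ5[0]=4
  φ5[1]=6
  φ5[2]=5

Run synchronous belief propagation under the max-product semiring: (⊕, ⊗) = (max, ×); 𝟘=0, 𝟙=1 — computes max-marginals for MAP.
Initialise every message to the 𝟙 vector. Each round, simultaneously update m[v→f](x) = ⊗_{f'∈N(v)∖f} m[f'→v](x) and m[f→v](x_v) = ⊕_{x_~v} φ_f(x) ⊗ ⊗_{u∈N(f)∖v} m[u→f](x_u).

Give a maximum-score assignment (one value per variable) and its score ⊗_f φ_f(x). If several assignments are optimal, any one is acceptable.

assignment: (fog=1, sprk=2, cld=0, wind=1, snow=0); score = 120960

init: all messages = 𝟙 over 3 values
r1 m[φ0→fog] = [9, 7, 8]
r1 m[φ0→cld] = [5, 9, 8]
r1 m[φ1→fog] = [9, 8, 6]
r1 m[φ1→sprk] = [6, 9, 8]
r1 m[φ2→cld] = [9, 8, 5]
r1 m[φ2→wind] = [5, 9, 4]
r1 m[φ3→cld] = [8, 9, 8]
r1 m[φ3→snow] = [9, 6, 8]
r1 m[φ4→sprk] = [4, 5, 7]
r1 m[φ5→fog] = [4, 6, 5]
r1 m[fog→φ0] = [1, 1, 1]
r1 m[fog→φ1] = [1, 1, 1]
r1 m[fog→φ5] = [1, 1, 1]
r1 m[sprk→φ1] = [1, 1, 1]
r1 m[sprk→φ4] = [1, 1, 1]
r1 m[cld→φ0] = [1, 1, 1]
r1 m[cld→φ2] = [1, 1, 1]
r1 m[cld→φ3] = [1, 1, 1]
r1 m[wind→φ2] = [1, 1, 1]
r1 m[snow→φ3] = [1, 1, 1]
r2 m[φ0→fog] = [9, 7, 8]
r2 m[φ0→cld] = [5, 9, 8]
r2 m[φ1→fog] = [9, 8, 6]
r2 m[φ1→sprk] = [6, 9, 8]
r2 m[φ2→cld] = [9, 8, 5]
r2 m[φ2→wind] = [5, 9, 4]
r2 m[φ3→cld] = [8, 9, 8]
r2 m[φ3→snow] = [9, 6, 8]
r2 m[φ4→sprk] = [4, 5, 7]
r2 m[φ5→fog] = [4, 6, 5]
r2 m[fog→φ0] = [36, 48, 30]
r2 m[fog→φ1] = [36, 42, 40]
r2 m[fog→φ5] = [81, 56, 48]
r2 m[sprk→φ1] = [4, 5, 7]
r2 m[sprk→φ4] = [6, 9, 8]
r2 m[cld→φ0] = [72, 72, 40]
r2 m[cld→φ2] = [40, 81, 64]
r2 m[cld→φ3] = [45, 72, 40]
r2 m[wind→φ2] = [1, 1, 1]
r2 m[snow→φ3] = [1, 1, 1]
r3 m[φ0→fog] = [648, 360, 320]
r3 m[φ0→cld] = [240, 324, 336]
r3 m[φ1→fog] = [45, 56, 42]
r3 m[φ1→sprk] = [240, 324, 336]
r3 m[φ2→cld] = [9, 8, 5]
r3 m[φ2→wind] = [320, 648, 192]
r3 m[φ3→cld] = [8, 9, 8]
r3 m[φ3→snow] = [648, 360, 320]
r3 m[φ4→sprk] = [4, 5, 7]
r3 m[φ5→fog] = [4, 6, 5]
r3 m[fog→φ0] = [36, 48, 30]
r3 m[fog→φ1] = [36, 42, 40]
r3 m[fog→φ5] = [81, 56, 48]
r3 m[sprk→φ1] = [4, 5, 7]
r3 m[sprk→φ4] = [6, 9, 8]
r3 m[cld→φ0] = [72, 72, 40]
r3 m[cld→φ2] = [40, 81, 64]
r3 m[cld→φ3] = [45, 72, 40]
r3 m[wind→φ2] = [1, 1, 1]
r3 m[snow→φ3] = [1, 1, 1]
r4 m[φ0→fog] = [648, 360, 320]
r4 m[φ0→cld] = [240, 324, 336]
r4 m[φ1→fog] = [45, 56, 42]
r4 m[φ1→sprk] = [240, 324, 336]
r4 m[φ2→cld] = [9, 8, 5]
r4 m[φ2→wind] = [320, 648, 192]
r4 m[φ3→cld] = [8, 9, 8]
r4 m[φ3→snow] = [648, 360, 320]
r4 m[φ4→sprk] = [4, 5, 7]
r4 m[φ5→fog] = [4, 6, 5]
r4 m[fog→φ0] = [180, 336, 210]
r4 m[fog→φ1] = [2592, 2160, 1600]
r4 m[fog→φ5] = [29160, 20160, 13440]
r4 m[sprk→φ1] = [4, 5, 7]
r4 m[sprk→φ4] = [240, 324, 336]
r4 m[cld→φ0] = [72, 72, 40]
r4 m[cld→φ2] = [1920, 2916, 2688]
r4 m[cld→φ3] = [2160, 2592, 1680]
r4 m[wind→φ2] = [1, 1, 1]
r4 m[snow→φ3] = [1, 1, 1]
r5 m[φ0→fog] = [648, 360, 320]
r5 m[φ0→cld] = [1680, 1620, 2352]
r5 m[φ1→fog] = [45, 56, 42]
r5 m[φ1→sprk] = [10800, 23328, 17280]
r5 m[φ2→cld] = [9, 8, 5]
r5 m[φ2→wind] = [13440, 23328, 8064]
r5 m[φ3→cld] = [8, 9, 8]
r5 m[φ3→snow] = [23328, 12960, 13440]
r5 m[φ4→sprk] = [4, 5, 7]
r5 m[φ5→fog] = [4, 6, 5]
r5 m[fog→φ0] = [180, 336, 210]
r5 m[fog→φ1] = [2592, 2160, 1600]
r5 m[fog→φ5] = [29160, 20160, 13440]
r5 m[sprk→φ1] = [4, 5, 7]
r5 m[sprk→φ4] = [240, 324, 336]
r5 m[cld→φ0] = [72, 72, 40]
r5 m[cld→φ2] = [1920, 2916, 2688]
r5 m[cld→φ3] = [2160, 2592, 1680]
r5 m[wind→φ2] = [1, 1, 1]
r5 m[snow→φ3] = [1, 1, 1]
r6 m[φ0→fog] = [648, 360, 320]
r6 m[φ0→cld] = [1680, 1620, 2352]
r6 m[φ1→fog] = [45, 56, 42]
r6 m[φ1→sprk] = [10800, 23328, 17280]
r6 m[φ2→cld] = [9, 8, 5]
r6 m[φ2→wind] = [13440, 23328, 8064]
r6 m[φ3→cld] = [8, 9, 8]
r6 m[φ3→snow] = [23328, 12960, 13440]
r6 m[φ4→sprk] = [4, 5, 7]
r6 m[φ5→fog] = [4, 6, 5]
r6 m[fog→φ0] = [180, 336, 210]
r6 m[fog→φ1] = [2592, 2160, 1600]
r6 m[fog→φ5] = [29160, 20160, 13440]
r6 m[sprk→φ1] = [4, 5, 7]
r6 m[sprk→φ4] = [10800, 23328, 17280]
r6 m[cld→φ0] = [72, 72, 40]
r6 m[cld→φ2] = [13440, 14580, 18816]
r6 m[cld→φ3] = [15120, 12960, 11760]
r6 m[wind→φ2] = [1, 1, 1]
r6 m[snow→φ3] = [1, 1, 1]
r7 m[φ0→fog] = [648, 360, 320]
r7 m[φ0→cld] = [1680, 1620, 2352]
r7 m[φ1→fog] = [45, 56, 42]
r7 m[φ1→sprk] = [10800, 23328, 17280]
r7 m[φ2→cld] = [9, 8, 5]
r7 m[φ2→wind] = [94080, 120960, 56448]
r7 m[φ3→cld] = [8, 9, 8]
r7 m[φ3→snow] = [120960, 90720, 94080]
r7 m[φ4→sprk] = [4, 5, 7]
r7 m[φ5→fog] = [4, 6, 5]
r7 m[fog→φ0] = [180, 336, 210]
r7 m[fog→φ1] = [2592, 2160, 1600]
r7 m[fog→φ5] = [29160, 20160, 13440]
r7 m[sprk→φ1] = [4, 5, 7]
r7 m[sprk→φ4] = [10800, 23328, 17280]
r7 m[cld→φ0] = [72, 72, 40]
r7 m[cld→φ2] = [13440, 14580, 18816]
r7 m[cld→φ3] = [15120, 12960, 11760]
r7 m[wind→φ2] = [1, 1, 1]
r7 m[snow→φ3] = [1, 1, 1]
r8 m[φ0→fog] = [648, 360, 320]
r8 m[φ0→cld] = [1680, 1620, 2352]
r8 m[φ1→fog] = [45, 56, 42]
r8 m[φ1→sprk] = [10800, 23328, 17280]
r8 m[φ2→cld] = [9, 8, 5]
r8 m[φ2→wind] = [94080, 120960, 56448]
r8 m[φ3→cld] = [8, 9, 8]
r8 m[φ3→snow] = [120960, 90720, 94080]
r8 m[φ4→sprk] = [4, 5, 7]
r8 m[φ5→fog] = [4, 6, 5]
r8 m[fog→φ0] = [180, 336, 210]
r8 m[fog→φ1] = [2592, 2160, 1600]
r8 m[fog→φ5] = [29160, 20160, 13440]
r8 m[sprk→φ1] = [4, 5, 7]
r8 m[sprk→φ4] = [10800, 23328, 17280]
r8 m[cld→φ0] = [72, 72, 40]
r8 m[cld→φ2] = [13440, 14580, 18816]
r8 m[cld→φ3] = [15120, 12960, 11760]
r8 m[wind→φ2] = [1, 1, 1]
r8 m[snow→φ3] = [1, 1, 1]
fixed point reached at round 8
traceback from fog: (fog=1, sprk=2, cld=0, wind=1, snow=0), score=120960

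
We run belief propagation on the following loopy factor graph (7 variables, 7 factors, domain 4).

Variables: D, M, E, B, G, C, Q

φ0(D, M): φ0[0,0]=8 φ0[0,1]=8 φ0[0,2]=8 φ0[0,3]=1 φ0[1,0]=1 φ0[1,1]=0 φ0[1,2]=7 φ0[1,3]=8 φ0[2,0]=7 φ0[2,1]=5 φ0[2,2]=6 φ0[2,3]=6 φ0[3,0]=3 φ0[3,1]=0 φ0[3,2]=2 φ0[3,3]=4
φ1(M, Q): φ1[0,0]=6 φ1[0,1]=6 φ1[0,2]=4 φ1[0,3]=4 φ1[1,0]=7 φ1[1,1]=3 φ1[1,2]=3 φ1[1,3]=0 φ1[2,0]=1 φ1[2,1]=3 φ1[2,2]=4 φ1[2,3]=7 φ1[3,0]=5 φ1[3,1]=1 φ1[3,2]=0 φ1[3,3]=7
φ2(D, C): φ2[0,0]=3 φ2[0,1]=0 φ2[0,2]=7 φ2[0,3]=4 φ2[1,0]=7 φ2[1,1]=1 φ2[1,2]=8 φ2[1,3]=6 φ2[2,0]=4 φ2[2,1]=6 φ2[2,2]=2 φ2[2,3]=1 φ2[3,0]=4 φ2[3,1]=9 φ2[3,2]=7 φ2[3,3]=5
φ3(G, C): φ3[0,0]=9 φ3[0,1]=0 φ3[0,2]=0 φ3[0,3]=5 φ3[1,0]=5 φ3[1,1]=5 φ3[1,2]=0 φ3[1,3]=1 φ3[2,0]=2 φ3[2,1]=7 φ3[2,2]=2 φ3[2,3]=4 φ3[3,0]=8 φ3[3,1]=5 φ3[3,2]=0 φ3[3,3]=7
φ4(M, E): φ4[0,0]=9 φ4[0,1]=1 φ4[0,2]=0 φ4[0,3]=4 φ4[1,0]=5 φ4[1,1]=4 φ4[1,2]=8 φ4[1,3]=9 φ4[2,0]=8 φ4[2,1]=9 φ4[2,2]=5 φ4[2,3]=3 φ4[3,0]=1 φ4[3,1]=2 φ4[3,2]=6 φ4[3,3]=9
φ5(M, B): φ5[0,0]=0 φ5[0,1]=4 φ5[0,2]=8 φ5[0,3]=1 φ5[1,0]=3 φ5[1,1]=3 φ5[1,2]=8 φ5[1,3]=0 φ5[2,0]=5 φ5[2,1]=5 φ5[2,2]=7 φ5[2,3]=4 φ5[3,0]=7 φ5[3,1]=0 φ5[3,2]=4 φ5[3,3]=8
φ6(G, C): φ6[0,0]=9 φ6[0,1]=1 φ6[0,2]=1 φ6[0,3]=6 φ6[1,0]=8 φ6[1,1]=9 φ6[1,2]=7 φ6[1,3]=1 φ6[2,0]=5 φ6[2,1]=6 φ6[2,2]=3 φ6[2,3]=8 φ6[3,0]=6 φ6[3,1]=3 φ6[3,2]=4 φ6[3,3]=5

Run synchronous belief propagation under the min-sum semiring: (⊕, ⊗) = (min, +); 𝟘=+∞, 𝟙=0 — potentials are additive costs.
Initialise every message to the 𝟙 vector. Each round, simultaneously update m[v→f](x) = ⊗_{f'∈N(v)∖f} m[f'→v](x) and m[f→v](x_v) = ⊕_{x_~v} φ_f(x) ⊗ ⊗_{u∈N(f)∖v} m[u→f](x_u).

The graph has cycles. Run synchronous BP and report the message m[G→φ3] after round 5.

message @ round 5 = [1, 3, 5, 3]

init: all messages = 𝟙 over 4 values
r1 m[φ0→D] = [1, 0, 5, 0]
r1 m[φ0→M] = [1, 0, 2, 1]
r1 m[φ1→M] = [4, 0, 1, 0]
r1 m[φ1→Q] = [1, 1, 0, 0]
r1 m[φ2→D] = [0, 1, 1, 4]
r1 m[φ2→C] = [3, 0, 2, 1]
r1 m[φ3→G] = [0, 0, 2, 0]
r1 m[φ3→C] = [2, 0, 0, 1]
r1 m[φ4→M] = [0, 4, 3, 1]
r1 m[φ4→E] = [1, 1, 0, 3]
r1 m[φ5→M] = [0, 0, 4, 0]
r1 m[φ5→B] = [0, 0, 4, 0]
r1 m[φ6→G] = [1, 1, 3, 3]
r1 m[φ6→C] = [5, 1, 1, 1]
r1 m[D→φ0] = [0, 0, 0, 0]
r1 m[D→φ2] = [0, 0, 0, 0]
r1 m[M→φ0] = [0, 0, 0, 0]
r1 m[M→φ1] = [0, 0, 0, 0]
r1 m[M→φ4] = [0, 0, 0, 0]
r1 m[M→φ5] = [0, 0, 0, 0]
r1 m[E→φ4] = [0, 0, 0, 0]
r1 m[B→φ5] = [0, 0, 0, 0]
r1 m[G→φ3] = [0, 0, 0, 0]
r1 m[G→φ6] = [0, 0, 0, 0]
r1 m[C→φ2] = [0, 0, 0, 0]
r1 m[C→φ3] = [0, 0, 0, 0]
r1 m[C→φ6] = [0, 0, 0, 0]
r1 m[Q→φ1] = [0, 0, 0, 0]
r2 m[φ0→D] = [1, 0, 5, 0]
r2 m[φ0→M] = [1, 0, 2, 1]
r2 m[φ1→M] = [4, 0, 1, 0]
r2 m[φ1→Q] = [1, 1, 0, 0]
r2 m[φ2→D] = [0, 1, 1, 4]
r2 m[φ2→C] = [3, 0, 2, 1]
r2 m[φ3→G] = [0, 0, 2, 0]
r2 m[φ3→C] = [2, 0, 0, 1]
r2 m[φ4→M] = [0, 4, 3, 1]
r2 m[φ4→E] = [1, 1, 0, 3]
r2 m[φ5→M] = [0, 0, 4, 0]
r2 m[φ5→B] = [0, 0, 4, 0]
r2 m[φ6→G] = [1, 1, 3, 3]
r2 m[φ6→C] = [5, 1, 1, 1]
r2 m[D→φ0] = [0, 1, 1, 4]
r2 m[D→φ2] = [1, 0, 5, 0]
r2 m[M→φ0] = [4, 4, 8, 1]
r2 m[M→φ1] = [1, 4, 9, 2]
r2 m[M→φ4] = [5, 0, 7, 1]
r2 m[M→φ5] = [5, 4, 6, 2]
r2 m[E→φ4] = [0, 0, 0, 0]
r2 m[B→φ5] = [0, 0, 0, 0]
r2 m[G→φ3] = [1, 1, 3, 3]
r2 m[G→φ6] = [0, 0, 2, 0]
r2 m[C→φ2] = [7, 1, 1, 2]
r2 m[C→φ3] = [8, 1, 3, 2]
r2 m[C→φ6] = [5, 0, 2, 2]
r2 m[Q→φ1] = [0, 0, 0, 0]
r3 m[φ0→D] = [2, 4, 7, 4]
r3 m[φ0→M] = [2, 1, 6, 1]
r3 m[φ1→M] = [4, 0, 1, 0]
r3 m[φ1→Q] = [7, 3, 2, 4]
r3 m[φ2→D] = [1, 2, 3, 7]
r3 m[φ2→C] = [4, 1, 7, 5]
r3 m[φ3→G] = [1, 3, 5, 3]
r3 m[φ3→C] = [5, 1, 1, 2]
r3 m[φ4→M] = [0, 4, 3, 1]
r3 m[φ4→E] = [2, 3, 5, 9]
r3 m[φ5→M] = [0, 0, 4, 0]
r3 m[φ5→B] = [5, 2, 6, 4]
r3 m[φ6→G] = [1, 3, 5, 3]
r3 m[φ6→C] = [6, 1, 1, 1]
r3 m[D→φ0] = [0, 1, 1, 4]
r3 m[D→φ2] = [1, 0, 5, 0]
r3 m[M→φ0] = [4, 4, 8, 1]
r3 m[M→φ1] = [1, 4, 9, 2]
r3 m[M→φ4] = [5, 0, 7, 1]
r3 m[M→φ5] = [5, 4, 6, 2]
r3 m[E→φ4] = [0, 0, 0, 0]
r3 m[B→φ5] = [0, 0, 0, 0]
r3 m[G→φ3] = [1, 1, 3, 3]
r3 m[G→φ6] = [0, 0, 2, 0]
r3 m[C→φ2] = [7, 1, 1, 2]
r3 m[C→φ3] = [8, 1, 3, 2]
r3 m[C→φ6] = [5, 0, 2, 2]
r3 m[Q→φ1] = [0, 0, 0, 0]
r4 m[φ0→D] = [2, 4, 7, 4]
r4 m[φ0→M] = [2, 1, 6, 1]
r4 m[φ1→M] = [4, 0, 1, 0]
r4 m[φ1→Q] = [7, 3, 2, 4]
r4 m[φ2→D] = [1, 2, 3, 7]
r4 m[φ2→C] = [4, 1, 7, 5]
r4 m[φ3→G] = [1, 3, 5, 3]
r4 m[φ3→C] = [5, 1, 1, 2]
r4 m[φ4→M] = [0, 4, 3, 1]
r4 m[φ4→E] = [2, 3, 5, 9]
r4 m[φ5→M] = [0, 0, 4, 0]
r4 m[φ5→B] = [5, 2, 6, 4]
r4 m[φ6→G] = [1, 3, 5, 3]
r4 m[φ6→C] = [6, 1, 1, 1]
r4 m[D→φ0] = [1, 2, 3, 7]
r4 m[D→φ2] = [2, 4, 7, 4]
r4 m[M→φ0] = [4, 4, 8, 1]
r4 m[M→φ1] = [2, 5, 13, 2]
r4 m[M→φ4] = [6, 1, 11, 1]
r4 m[M→φ5] = [6, 5, 10, 2]
r4 m[E→φ4] = [0, 0, 0, 0]
r4 m[B→φ5] = [0, 0, 0, 0]
r4 m[G→φ3] = [1, 3, 5, 3]
r4 m[G→φ6] = [1, 3, 5, 3]
r4 m[C→φ2] = [11, 2, 2, 3]
r4 m[C→φ3] = [10, 2, 8, 6]
r4 m[C→φ6] = [9, 2, 8, 7]
r4 m[Q→φ1] = [0, 0, 0, 0]
r5 m[φ0→D] = [2, 4, 7, 4]
r5 m[φ0→M] = [3, 2, 9, 2]
r5 m[φ1→M] = [4, 0, 1, 0]
r5 m[φ1→Q] = [7, 3, 2, 5]
r5 m[φ2→D] = [2, 3, 4, 8]
r5 m[φ2→C] = [5, 2, 9, 6]
r5 m[φ3→G] = [2, 7, 9, 7]
r5 m[φ3→C] = [7, 1, 1, 4]
r5 m[φ4→M] = [0, 4, 3, 1]
r5 m[φ4→E] = [2, 3, 6, 10]
r5 m[φ5→M] = [0, 0, 4, 0]
r5 m[φ5→B] = [6, 2, 6, 5]
r5 m[φ6→G] = [3, 8, 8, 5]
r5 m[φ6→C] = [9, 2, 2, 4]
r5 m[D→φ0] = [1, 2, 3, 7]
r5 m[D→φ2] = [2, 4, 7, 4]
r5 m[M→φ0] = [4, 4, 8, 1]
r5 m[M→φ1] = [2, 5, 13, 2]
r5 m[M→φ4] = [6, 1, 11, 1]
r5 m[M→φ5] = [6, 5, 10, 2]
r5 m[E→φ4] = [0, 0, 0, 0]
r5 m[B→φ5] = [0, 0, 0, 0]
r5 m[G→φ3] = [1, 3, 5, 3]
r5 m[G→φ6] = [1, 3, 5, 3]
r5 m[C→φ2] = [11, 2, 2, 3]
r5 m[C→φ3] = [10, 2, 8, 6]
r5 m[C→φ6] = [9, 2, 8, 7]
r5 m[Q→φ1] = [0, 0, 0, 0]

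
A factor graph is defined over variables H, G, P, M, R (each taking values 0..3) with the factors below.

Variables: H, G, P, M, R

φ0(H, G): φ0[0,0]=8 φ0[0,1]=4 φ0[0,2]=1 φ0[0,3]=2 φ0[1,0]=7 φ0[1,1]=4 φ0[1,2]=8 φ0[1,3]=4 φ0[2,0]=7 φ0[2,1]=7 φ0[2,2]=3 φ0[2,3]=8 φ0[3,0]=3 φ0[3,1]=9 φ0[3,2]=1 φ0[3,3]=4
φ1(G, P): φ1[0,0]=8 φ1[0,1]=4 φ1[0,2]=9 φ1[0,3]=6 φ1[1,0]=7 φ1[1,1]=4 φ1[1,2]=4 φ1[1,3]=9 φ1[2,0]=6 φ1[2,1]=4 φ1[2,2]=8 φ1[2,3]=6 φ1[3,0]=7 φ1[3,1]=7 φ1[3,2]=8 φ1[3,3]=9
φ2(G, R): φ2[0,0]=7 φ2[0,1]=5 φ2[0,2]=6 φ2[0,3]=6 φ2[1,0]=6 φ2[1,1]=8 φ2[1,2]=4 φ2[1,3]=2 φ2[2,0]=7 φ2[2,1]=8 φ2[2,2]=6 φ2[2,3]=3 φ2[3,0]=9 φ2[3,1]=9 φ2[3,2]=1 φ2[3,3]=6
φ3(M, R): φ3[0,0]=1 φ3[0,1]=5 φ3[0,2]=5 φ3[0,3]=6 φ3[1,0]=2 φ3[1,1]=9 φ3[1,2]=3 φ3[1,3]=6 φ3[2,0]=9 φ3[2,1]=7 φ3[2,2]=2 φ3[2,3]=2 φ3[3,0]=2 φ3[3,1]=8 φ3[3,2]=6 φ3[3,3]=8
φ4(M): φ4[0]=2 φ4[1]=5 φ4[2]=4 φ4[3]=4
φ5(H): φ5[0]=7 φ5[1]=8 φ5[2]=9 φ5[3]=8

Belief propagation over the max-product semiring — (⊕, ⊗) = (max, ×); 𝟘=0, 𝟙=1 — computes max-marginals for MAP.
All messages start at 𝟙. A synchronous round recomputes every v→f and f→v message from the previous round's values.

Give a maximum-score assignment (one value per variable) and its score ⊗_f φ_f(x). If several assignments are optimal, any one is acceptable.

init: all messages = 𝟙 over 4 values
r1 m[φ0→H] = [8, 8, 8, 9]
r1 m[φ0→G] = [8, 9, 8, 8]
r1 m[φ1→G] = [9, 9, 8, 9]
r1 m[φ1→P] = [8, 7, 9, 9]
r1 m[φ2→G] = [7, 8, 8, 9]
r1 m[φ2→R] = [9, 9, 6, 6]
r1 m[φ3→M] = [6, 9, 9, 8]
r1 m[φ3→R] = [9, 9, 6, 8]
r1 m[φ4→M] = [2, 5, 4, 4]
r1 m[φ5→H] = [7, 8, 9, 8]
r1 m[H→φ0] = [1, 1, 1, 1]
r1 m[H→φ5] = [1, 1, 1, 1]
r1 m[G→φ0] = [1, 1, 1, 1]
r1 m[G→φ1] = [1, 1, 1, 1]
r1 m[G→φ2] = [1, 1, 1, 1]
r1 m[P→φ1] = [1, 1, 1, 1]
r1 m[M→φ3] = [1, 1, 1, 1]
r1 m[M→φ4] = [1, 1, 1, 1]
r1 m[R→φ2] = [1, 1, 1, 1]
r1 m[R→φ3] = [1, 1, 1, 1]
r2 m[φ0→H] = [8, 8, 8, 9]
r2 m[φ0→G] = [8, 9, 8, 8]
r2 m[φ1→G] = [9, 9, 8, 9]
r2 m[φ1→P] = [8, 7, 9, 9]
r2 m[φ2→G] = [7, 8, 8, 9]
r2 m[φ2→R] = [9, 9, 6, 6]
r2 m[φ3→M] = [6, 9, 9, 8]
r2 m[φ3→R] = [9, 9, 6, 8]
r2 m[φ4→M] = [2, 5, 4, 4]
r2 m[φ5→H] = [7, 8, 9, 8]
r2 m[H→φ0] = [7, 8, 9, 8]
r2 m[H→φ5] = [8, 8, 8, 9]
r2 m[G→φ0] = [63, 72, 64, 81]
r2 m[G→φ1] = [56, 72, 64, 72]
r2 m[G→φ2] = [72, 81, 64, 72]
r2 m[P→φ1] = [1, 1, 1, 1]
r2 m[M→φ3] = [2, 5, 4, 4]
r2 m[M→φ4] = [6, 9, 9, 8]
r2 m[R→φ2] = [9, 9, 6, 8]
r2 m[R→φ3] = [9, 9, 6, 6]
r3 m[φ0→H] = [504, 512, 648, 648]
r3 m[φ0→G] = [63, 72, 64, 72]
r3 m[φ1→G] = [9, 9, 8, 9]
r3 m[φ1→P] = [504, 504, 576, 648]
r3 m[φ2→G] = [63, 72, 72, 81]
r3 m[φ2→R] = [648, 648, 432, 432]
r3 m[φ3→M] = [45, 81, 81, 72]
r3 m[φ3→R] = [36, 45, 24, 32]
r3 m[φ4→M] = [2, 5, 4, 4]
r3 m[φ5→H] = [7, 8, 9, 8]
r3 m[H→φ0] = [7, 8, 9, 8]
r3 m[H→φ5] = [8, 8, 8, 9]
r3 m[G→φ0] = [63, 72, 64, 81]
r3 m[G→φ1] = [56, 72, 64, 72]
r3 m[G→φ2] = [72, 81, 64, 72]
r3 m[P→φ1] = [1, 1, 1, 1]
r3 m[M→φ3] = [2, 5, 4, 4]
r3 m[M→φ4] = [6, 9, 9, 8]
r3 m[R→φ2] = [9, 9, 6, 8]
r3 m[R→φ3] = [9, 9, 6, 6]
r4 m[φ0→H] = [504, 512, 648, 648]
r4 m[φ0→G] = [63, 72, 64, 72]
r4 m[φ1→G] = [9, 9, 8, 9]
r4 m[φ1→P] = [504, 504, 576, 648]
r4 m[φ2→G] = [63, 72, 72, 81]
r4 m[φ2→R] = [648, 648, 432, 432]
r4 m[φ3→M] = [45, 81, 81, 72]
r4 m[φ3→R] = [36, 45, 24, 32]
r4 m[φ4→M] = [2, 5, 4, 4]
r4 m[φ5→H] = [7, 8, 9, 8]
r4 m[H→φ0] = [7, 8, 9, 8]
r4 m[H→φ5] = [504, 512, 648, 648]
r4 m[G→φ0] = [567, 648, 576, 729]
r4 m[G→φ1] = [3969, 5184, 4608, 5832]
r4 m[G→φ2] = [567, 648, 512, 648]
r4 m[P→φ1] = [1, 1, 1, 1]
r4 m[M→φ3] = [2, 5, 4, 4]
r4 m[M→φ4] = [45, 81, 81, 72]
r4 m[R→φ2] = [36, 45, 24, 32]
r4 m[R→φ3] = [648, 648, 432, 432]
r5 m[φ0→H] = [4536, 4608, 5832, 5832]
r5 m[φ0→G] = [63, 72, 64, 72]
r5 m[φ1→G] = [9, 9, 8, 9]
r5 m[φ1→P] = [40824, 40824, 46656, 52488]
r5 m[φ2→G] = [252, 360, 360, 405]
r5 m[φ2→R] = [5832, 5832, 3402, 3888]
r5 m[φ3→M] = [3240, 5832, 5832, 5184]
r5 m[φ3→R] = [36, 45, 24, 32]
r5 m[φ4→M] = [2, 5, 4, 4]
r5 m[φ5→H] = [7, 8, 9, 8]
r5 m[H→φ0] = [7, 8, 9, 8]
r5 m[H→φ5] = [504, 512, 648, 648]
r5 m[G→φ0] = [567, 648, 576, 729]
r5 m[G→φ1] = [3969, 5184, 4608, 5832]
r5 m[G→φ2] = [567, 648, 512, 648]
r5 m[P→φ1] = [1, 1, 1, 1]
r5 m[M→φ3] = [2, 5, 4, 4]
r5 m[M→φ4] = [45, 81, 81, 72]
r5 m[R→φ2] = [36, 45, 24, 32]
r5 m[R→φ3] = [648, 648, 432, 432]
r6 m[φ0→H] = [4536, 4608, 5832, 5832]
r6 m[φ0→G] = [63, 72, 64, 72]
r6 m[φ1→G] = [9, 9, 8, 9]
r6 m[φ1→P] = [40824, 40824, 46656, 52488]
r6 m[φ2→G] = [252, 360, 360, 405]
r6 m[φ2→R] = [5832, 5832, 3402, 3888]
r6 m[φ3→M] = [3240, 5832, 5832, 5184]
r6 m[φ3→R] = [36, 45, 24, 32]
r6 m[φ4→M] = [2, 5, 4, 4]
r6 m[φ5→H] = [7, 8, 9, 8]
r6 m[H→φ0] = [7, 8, 9, 8]
r6 m[H→φ5] = [4536, 4608, 5832, 5832]
r6 m[G→φ0] = [2268, 3240, 2880, 3645]
r6 m[G→φ1] = [15876, 25920, 23040, 29160]
r6 m[G→φ2] = [567, 648, 512, 648]
r6 m[P→φ1] = [1, 1, 1, 1]
r6 m[M→φ3] = [2, 5, 4, 4]
r6 m[M→φ4] = [3240, 5832, 5832, 5184]
r6 m[R→φ2] = [36, 45, 24, 32]
r6 m[R→φ3] = [5832, 5832, 3402, 3888]
r7 m[φ0→H] = [18144, 23040, 29160, 29160]
r7 m[φ0→G] = [63, 72, 64, 72]
r7 m[φ1→G] = [9, 9, 8, 9]
r7 m[φ1→P] = [204120, 204120, 233280, 262440]
r7 m[φ2→G] = [252, 360, 360, 405]
r7 m[φ2→R] = [5832, 5832, 3402, 3888]
r7 m[φ3→M] = [29160, 52488, 52488, 46656]
r7 m[φ3→R] = [36, 45, 24, 32]
r7 m[φ4→M] = [2, 5, 4, 4]
r7 m[φ5→H] = [7, 8, 9, 8]
r7 m[H→φ0] = [7, 8, 9, 8]
r7 m[H→φ5] = [4536, 4608, 5832, 5832]
r7 m[G→φ0] = [2268, 3240, 2880, 3645]
r7 m[G→φ1] = [15876, 25920, 23040, 29160]
r7 m[G→φ2] = [567, 648, 512, 648]
r7 m[P→φ1] = [1, 1, 1, 1]
r7 m[M→φ3] = [2, 5, 4, 4]
r7 m[M→φ4] = [3240, 5832, 5832, 5184]
r7 m[R→φ2] = [36, 45, 24, 32]
r7 m[R→φ3] = [5832, 5832, 3402, 3888]
r8 m[φ0→H] = [18144, 23040, 29160, 29160]
r8 m[φ0→G] = [63, 72, 64, 72]
r8 m[φ1→G] = [9, 9, 8, 9]
r8 m[φ1→P] = [204120, 204120, 233280, 262440]
r8 m[φ2→G] = [252, 360, 360, 405]
r8 m[φ2→R] = [5832, 5832, 3402, 3888]
r8 m[φ3→M] = [29160, 52488, 52488, 46656]
r8 m[φ3→R] = [36, 45, 24, 32]
r8 m[φ4→M] = [2, 5, 4, 4]
r8 m[φ5→H] = [7, 8, 9, 8]
r8 m[H→φ0] = [7, 8, 9, 8]
r8 m[H→φ5] = [18144, 23040, 29160, 29160]
r8 m[G→φ0] = [2268, 3240, 2880, 3645]
r8 m[G→φ1] = [15876, 25920, 23040, 29160]
r8 m[G→φ2] = [567, 648, 512, 648]
r8 m[P→φ1] = [1, 1, 1, 1]
r8 m[M→φ3] = [2, 5, 4, 4]
r8 m[M→φ4] = [29160, 52488, 52488, 46656]
r8 m[R→φ2] = [36, 45, 24, 32]
r8 m[R→φ3] = [5832, 5832, 3402, 3888]
r9 m[φ0→H] = [18144, 23040, 29160, 29160]
r9 m[φ0→G] = [63, 72, 64, 72]
r9 m[φ1→G] = [9, 9, 8, 9]
r9 m[φ1→P] = [204120, 204120, 233280, 262440]
r9 m[φ2→G] = [252, 360, 360, 405]
r9 m[φ2→R] = [5832, 5832, 3402, 3888]
r9 m[φ3→M] = [29160, 52488, 52488, 46656]
r9 m[φ3→R] = [36, 45, 24, 32]
r9 m[φ4→M] = [2, 5, 4, 4]
r9 m[φ5→H] = [7, 8, 9, 8]
r9 m[H→φ0] = [7, 8, 9, 8]
r9 m[H→φ5] = [18144, 23040, 29160, 29160]
r9 m[G→φ0] = [2268, 3240, 2880, 3645]
r9 m[G→φ1] = [15876, 25920, 23040, 29160]
r9 m[G→φ2] = [567, 648, 512, 648]
r9 m[P→φ1] = [1, 1, 1, 1]
r9 m[M→φ3] = [2, 5, 4, 4]
r9 m[M→φ4] = [29160, 52488, 52488, 46656]
r9 m[R→φ2] = [36, 45, 24, 32]
r9 m[R→φ3] = [5832, 5832, 3402, 3888]
fixed point reached at round 9
traceback from H: (H=2, G=3, P=3, M=1, R=1), score=262440

assignment: (H=2, G=3, P=3, M=1, R=1); score = 262440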